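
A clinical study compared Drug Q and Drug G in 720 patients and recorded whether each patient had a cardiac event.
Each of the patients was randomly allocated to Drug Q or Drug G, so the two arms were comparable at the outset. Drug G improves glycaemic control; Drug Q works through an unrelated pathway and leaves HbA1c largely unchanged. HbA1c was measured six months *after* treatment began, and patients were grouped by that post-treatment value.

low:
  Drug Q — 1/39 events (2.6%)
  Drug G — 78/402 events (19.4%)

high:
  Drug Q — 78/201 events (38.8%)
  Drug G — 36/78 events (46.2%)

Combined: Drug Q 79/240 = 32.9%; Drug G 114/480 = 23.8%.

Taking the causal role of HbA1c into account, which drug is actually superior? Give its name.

Drug G

The stratified and pooled comparisons disagree (Drug Q wins within each HbA1c; Drug G wins overall), so the answer turns on the causal role of HbA1c.
HbA1c lies on the pathway drug → HbA1c → outcome, so adjusting for it blocks the indirect effect. For the total causal effect of drug, use the unadjusted pooled rates.
Pooled: Drug Q 32.9% vs Drug G 23.8%; Drug G is lower overall.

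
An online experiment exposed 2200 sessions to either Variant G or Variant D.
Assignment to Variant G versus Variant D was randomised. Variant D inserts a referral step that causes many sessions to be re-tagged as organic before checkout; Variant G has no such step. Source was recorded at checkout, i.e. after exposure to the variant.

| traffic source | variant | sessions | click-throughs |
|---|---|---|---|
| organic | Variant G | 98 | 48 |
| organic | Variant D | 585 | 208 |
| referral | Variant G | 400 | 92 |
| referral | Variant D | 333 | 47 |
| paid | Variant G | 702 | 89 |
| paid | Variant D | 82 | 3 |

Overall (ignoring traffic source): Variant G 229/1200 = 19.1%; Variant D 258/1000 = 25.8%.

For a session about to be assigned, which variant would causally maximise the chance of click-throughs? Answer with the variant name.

Stratifying would compare variants among sessions the variants themselves sorted into traffic source groups — a form of selection on an intermediate. The unconditioned pooled rates give the total causal effect.
Pooled: Variant G 19.1% vs Variant D 25.8%; Variant D is higher overall.

Variant D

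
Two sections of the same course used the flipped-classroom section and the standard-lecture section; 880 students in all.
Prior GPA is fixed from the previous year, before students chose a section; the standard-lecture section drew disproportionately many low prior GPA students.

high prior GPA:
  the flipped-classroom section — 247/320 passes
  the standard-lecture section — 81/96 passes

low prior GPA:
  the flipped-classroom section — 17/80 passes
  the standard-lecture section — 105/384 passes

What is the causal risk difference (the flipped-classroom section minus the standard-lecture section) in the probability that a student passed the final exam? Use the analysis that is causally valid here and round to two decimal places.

-0.07

The imbalance in prior GPA band arose from how students were allocated, not from anything the teaching method did; and prior GPA band independently affects the outcome. The pooled gap is confounded — condition on prior GPA band.
Adjusting over the population distribution of prior GPA band: 0.473·(0.772−0.844) + 0.527·(0.212−0.273) = -0.066.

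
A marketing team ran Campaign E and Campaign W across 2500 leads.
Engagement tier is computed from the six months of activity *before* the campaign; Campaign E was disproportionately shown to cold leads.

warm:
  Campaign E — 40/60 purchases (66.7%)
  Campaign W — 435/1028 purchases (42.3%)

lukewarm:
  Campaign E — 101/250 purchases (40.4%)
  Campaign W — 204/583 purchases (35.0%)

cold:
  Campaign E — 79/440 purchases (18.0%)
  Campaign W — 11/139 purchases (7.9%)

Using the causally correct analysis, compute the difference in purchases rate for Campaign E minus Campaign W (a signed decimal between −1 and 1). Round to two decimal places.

+0.15

Nothing the campaign does changes engagement tier; the imbalance is an allocation artefact. With engagement tier also predicting the outcome, the pooled figure is confounded, and the within-stratum comparison is the causal one.
Adjusting over the population distribution of engagement tier: 0.435·(0.667−0.423) + 0.333·(0.404−0.350) + 0.232·(0.180−0.079) = +0.147.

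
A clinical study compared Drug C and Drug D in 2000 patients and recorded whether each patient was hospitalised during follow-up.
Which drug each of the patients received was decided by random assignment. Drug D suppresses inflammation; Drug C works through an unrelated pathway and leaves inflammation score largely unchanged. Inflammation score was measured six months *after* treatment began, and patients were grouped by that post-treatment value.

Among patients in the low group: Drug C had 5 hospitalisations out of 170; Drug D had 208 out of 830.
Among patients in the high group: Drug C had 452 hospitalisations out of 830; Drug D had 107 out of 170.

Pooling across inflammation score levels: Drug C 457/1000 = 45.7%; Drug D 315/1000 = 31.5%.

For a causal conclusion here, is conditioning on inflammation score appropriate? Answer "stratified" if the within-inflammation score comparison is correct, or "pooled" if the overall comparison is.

The inflammation score-specific comparison favours Drug C throughout, but the pooled figures favour Drug D. The question is whether to condition on inflammation score.
Inflammation score lies on the pathway drug → inflammation score → outcome, so adjusting for it blocks the indirect effect. For the total causal effect of drug, use the unadjusted pooled rates.
Pooled: Drug C 45.7% vs Drug D 31.5%; Drug D is lower overall.

pooled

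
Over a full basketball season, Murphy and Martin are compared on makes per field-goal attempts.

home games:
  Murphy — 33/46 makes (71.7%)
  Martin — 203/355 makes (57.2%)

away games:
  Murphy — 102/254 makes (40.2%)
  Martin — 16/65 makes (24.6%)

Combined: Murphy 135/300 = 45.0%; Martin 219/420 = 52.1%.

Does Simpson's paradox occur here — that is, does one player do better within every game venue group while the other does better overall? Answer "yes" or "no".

yes

Within each game venue level (home games 71.7% vs 57.2%; away games 40.2% vs 24.6%), Murphy has the higher rate every time. Pooled: 45.0% vs 52.1% — Martin has the higher rate overall. The two comparisons disagree.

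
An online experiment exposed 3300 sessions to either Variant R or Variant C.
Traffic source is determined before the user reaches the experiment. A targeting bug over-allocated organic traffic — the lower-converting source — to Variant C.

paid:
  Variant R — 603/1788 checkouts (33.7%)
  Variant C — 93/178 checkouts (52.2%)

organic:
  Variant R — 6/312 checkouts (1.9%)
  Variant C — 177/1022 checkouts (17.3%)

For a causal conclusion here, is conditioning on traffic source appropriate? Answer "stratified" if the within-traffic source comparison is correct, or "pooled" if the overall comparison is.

stratified

Traffic source differs across variants for reasons unrelated to any effect of the variant itself, and it separately predicts the outcome — a classic confounder. We must compare within traffic source levels.
Within each level — paid: 33.7% vs 52.2%; organic: 1.9% vs 17.3% — Variant C is higher every time.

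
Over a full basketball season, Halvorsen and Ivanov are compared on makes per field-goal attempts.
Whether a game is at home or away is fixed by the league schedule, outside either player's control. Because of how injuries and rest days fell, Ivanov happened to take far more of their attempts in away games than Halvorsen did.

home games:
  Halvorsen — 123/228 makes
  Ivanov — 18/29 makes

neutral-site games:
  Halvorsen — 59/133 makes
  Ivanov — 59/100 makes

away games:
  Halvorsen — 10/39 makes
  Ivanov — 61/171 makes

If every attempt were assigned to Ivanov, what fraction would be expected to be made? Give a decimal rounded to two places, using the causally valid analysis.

0.53

Game venue differs across players for reasons unrelated to any effect of the player itself, and it separately predicts the outcome — a classic confounder. We must compare within game venue levels.
Standardising Ivanov to the population game venue mix: 0.367·18/29 + 0.333·59/100 + 0.300·61/171 = 0.531.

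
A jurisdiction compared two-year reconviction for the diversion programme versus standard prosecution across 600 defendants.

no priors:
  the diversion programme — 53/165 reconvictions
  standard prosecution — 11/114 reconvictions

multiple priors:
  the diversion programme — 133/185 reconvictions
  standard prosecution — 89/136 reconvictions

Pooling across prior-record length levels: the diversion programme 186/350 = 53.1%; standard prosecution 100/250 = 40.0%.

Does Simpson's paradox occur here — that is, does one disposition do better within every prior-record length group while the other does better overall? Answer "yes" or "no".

Within each prior-record length level (no priors 32.1% vs 9.6%; multiple priors 71.9% vs 65.4%), standard prosecution has the lower rate every time. Pooled: 53.1% vs 40.0% — standard prosecution has the lower rate overall. They agree.

no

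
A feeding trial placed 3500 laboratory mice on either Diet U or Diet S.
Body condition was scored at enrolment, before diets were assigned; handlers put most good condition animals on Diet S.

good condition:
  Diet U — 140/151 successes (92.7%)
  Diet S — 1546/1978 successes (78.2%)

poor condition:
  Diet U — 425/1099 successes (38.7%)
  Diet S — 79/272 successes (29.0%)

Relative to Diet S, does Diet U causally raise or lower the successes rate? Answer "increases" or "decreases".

increases

Since starting body condition is a pre-existing factor (not a product of the diet) and it affects the outcome on its own, it is a confounder. The stratified rates, not the pooled rate, identify the causal effect.
Within each level — good condition: 92.7% vs 78.2%; poor condition: 38.7% vs 29.0% — Diet U is higher every time.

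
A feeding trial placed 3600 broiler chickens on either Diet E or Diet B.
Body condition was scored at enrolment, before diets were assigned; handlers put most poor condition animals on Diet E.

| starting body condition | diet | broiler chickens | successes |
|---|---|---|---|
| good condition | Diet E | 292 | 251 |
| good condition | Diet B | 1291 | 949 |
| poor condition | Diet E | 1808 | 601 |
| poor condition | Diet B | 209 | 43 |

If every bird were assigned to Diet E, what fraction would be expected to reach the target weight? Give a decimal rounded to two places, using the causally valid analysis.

0.56

Nothing the diet does changes starting body condition; the imbalance is an allocation artefact. With starting body condition also predicting the outcome, the pooled figure is confounded, and the within-stratum comparison is the causal one.
Standardising Diet E to the population starting body condition mix: 0.440·251/292 + 0.560·601/1808 = 0.564.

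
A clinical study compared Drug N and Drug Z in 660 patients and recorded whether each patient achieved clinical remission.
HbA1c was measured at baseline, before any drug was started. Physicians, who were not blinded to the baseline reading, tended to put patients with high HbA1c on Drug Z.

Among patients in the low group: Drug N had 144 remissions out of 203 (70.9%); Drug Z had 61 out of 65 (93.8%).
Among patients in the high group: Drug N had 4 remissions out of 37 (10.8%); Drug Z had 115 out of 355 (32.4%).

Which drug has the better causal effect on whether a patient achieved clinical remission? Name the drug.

The imbalance in HbA1c arose from how patients were allocated, not from anything the drug did; and HbA1c independently affects the outcome. The pooled gap is confounded — condition on HbA1c.
Within each level — low: 70.9% vs 93.8%; high: 10.8% vs 32.4% — Drug Z is higher every time.

Drug Z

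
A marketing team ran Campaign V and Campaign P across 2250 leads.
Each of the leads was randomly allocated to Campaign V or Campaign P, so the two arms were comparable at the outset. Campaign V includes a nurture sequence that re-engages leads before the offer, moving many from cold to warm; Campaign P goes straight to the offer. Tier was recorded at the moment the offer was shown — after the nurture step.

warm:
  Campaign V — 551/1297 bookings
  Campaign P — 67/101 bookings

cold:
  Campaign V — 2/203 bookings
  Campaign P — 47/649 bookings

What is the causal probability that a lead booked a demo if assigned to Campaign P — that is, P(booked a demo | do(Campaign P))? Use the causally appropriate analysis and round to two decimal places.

Within every engagement tier level Campaign P has the higher rate, yet pooled Campaign V does — Simpson's reversal.
Engagement tier lies on the pathway campaign → engagement tier → outcome, so adjusting for it blocks the indirect effect. For the total causal effect of campaign, use the unadjusted pooled rates.
So P(outcome | do(Campaign P)) is just the pooled rate for Campaign P: 114/750 = 0.152.

0.15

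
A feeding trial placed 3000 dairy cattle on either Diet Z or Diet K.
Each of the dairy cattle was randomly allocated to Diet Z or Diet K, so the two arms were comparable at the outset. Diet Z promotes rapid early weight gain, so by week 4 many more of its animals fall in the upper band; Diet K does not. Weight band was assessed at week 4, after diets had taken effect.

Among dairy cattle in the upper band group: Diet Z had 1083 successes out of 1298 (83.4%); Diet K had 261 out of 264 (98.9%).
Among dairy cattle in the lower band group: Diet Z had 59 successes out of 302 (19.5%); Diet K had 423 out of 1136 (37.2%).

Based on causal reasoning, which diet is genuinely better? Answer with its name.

Diet Z

The distribution of week-4 weight band is itself part of what the diet does — it is an intermediate outcome. Holding it fixed would remove that part of the effect; the total effect is the pooled difference.
Pooled: Diet Z 71.4% vs Diet K 48.9%; Diet Z is higher overall.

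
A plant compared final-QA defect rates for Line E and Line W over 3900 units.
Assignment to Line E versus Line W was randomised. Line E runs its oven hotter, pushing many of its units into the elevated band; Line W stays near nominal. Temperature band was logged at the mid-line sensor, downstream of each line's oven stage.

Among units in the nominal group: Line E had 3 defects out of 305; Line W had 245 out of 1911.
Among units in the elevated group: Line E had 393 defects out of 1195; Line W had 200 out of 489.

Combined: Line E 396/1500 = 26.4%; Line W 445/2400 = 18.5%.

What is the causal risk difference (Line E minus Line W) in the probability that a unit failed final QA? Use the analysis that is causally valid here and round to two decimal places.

In-process temperature band is downstream of the line. One should not condition on a consequence of treatment, so the overall rates are the right comparison.
The causal difference is the pooled difference: 0.264 − 0.185 = +0.079.

+0.08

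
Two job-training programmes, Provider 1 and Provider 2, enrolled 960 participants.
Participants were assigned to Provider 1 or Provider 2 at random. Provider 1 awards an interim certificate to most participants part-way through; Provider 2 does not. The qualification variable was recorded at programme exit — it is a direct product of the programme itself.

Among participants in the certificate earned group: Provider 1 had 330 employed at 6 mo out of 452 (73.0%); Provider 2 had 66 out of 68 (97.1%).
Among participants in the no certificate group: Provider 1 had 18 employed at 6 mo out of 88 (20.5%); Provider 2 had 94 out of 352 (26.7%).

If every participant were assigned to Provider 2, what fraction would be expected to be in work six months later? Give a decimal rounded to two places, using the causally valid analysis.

0.38

Provider 2 is higher inside every qualification attained during the programme stratum but Provider 1 is higher in aggregate. Whether to stratify depends on how qualification attained during the programme relates to the programme.
Qualification attained during the programme here is a post-treatment variable shaped by the programme; conditioning on it would introduce bias rather than remove it. The overall comparison is the causal one.
So P(outcome | do(Provider 2)) is just the pooled rate for Provider 2: 160/420 = 0.381.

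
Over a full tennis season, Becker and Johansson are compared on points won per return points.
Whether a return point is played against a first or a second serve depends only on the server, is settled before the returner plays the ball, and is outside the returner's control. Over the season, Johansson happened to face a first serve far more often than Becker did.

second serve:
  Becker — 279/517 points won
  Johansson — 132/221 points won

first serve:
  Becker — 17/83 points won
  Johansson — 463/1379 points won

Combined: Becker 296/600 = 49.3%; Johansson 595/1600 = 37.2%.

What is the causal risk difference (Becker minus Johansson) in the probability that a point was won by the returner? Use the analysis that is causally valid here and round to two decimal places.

-0.11

Serve type is set before the player has any effect — it is not caused by the player — and it independently drives the outcome. That makes it a confounder, so the causal comparison is within serve type levels.
Adjusting over the population distribution of serve type: 0.335·(0.540−0.597) + 0.665·(0.205−0.336) = -0.106.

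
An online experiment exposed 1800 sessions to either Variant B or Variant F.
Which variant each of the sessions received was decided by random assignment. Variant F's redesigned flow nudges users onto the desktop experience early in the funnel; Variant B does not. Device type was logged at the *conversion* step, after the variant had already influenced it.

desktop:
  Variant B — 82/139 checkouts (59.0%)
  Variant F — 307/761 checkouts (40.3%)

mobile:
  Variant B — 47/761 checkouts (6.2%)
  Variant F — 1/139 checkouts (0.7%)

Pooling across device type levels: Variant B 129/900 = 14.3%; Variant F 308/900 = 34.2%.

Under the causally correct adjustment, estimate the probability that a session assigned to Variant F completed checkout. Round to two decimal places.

0.34

The stratified and pooled comparisons disagree (Variant B wins within each device type; Variant F wins overall), so the answer turns on the causal role of device type.
Because the variant influences device type, device type is a post-treatment mediator, not a confounder. Stratifying on it would bias the estimate; the causal effect is the crude pooled difference.
So P(outcome | do(Variant F)) is just the pooled rate for Variant F: 308/900 = 0.342.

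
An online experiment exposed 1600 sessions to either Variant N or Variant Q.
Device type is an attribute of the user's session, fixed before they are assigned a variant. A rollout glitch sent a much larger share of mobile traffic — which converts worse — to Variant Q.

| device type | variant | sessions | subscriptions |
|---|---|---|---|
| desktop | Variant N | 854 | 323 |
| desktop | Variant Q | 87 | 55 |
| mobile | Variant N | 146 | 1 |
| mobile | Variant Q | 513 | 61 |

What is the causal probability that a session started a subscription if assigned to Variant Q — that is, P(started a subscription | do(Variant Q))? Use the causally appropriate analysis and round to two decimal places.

The imbalance in device type arose from how sessions were allocated, not from anything the variant did; and device type independently affects the outcome. The pooled gap is confounded — condition on device type.
Standardising Variant Q to the population device type mix: 0.588·55/87 + 0.412·61/513 = 0.421.

0.42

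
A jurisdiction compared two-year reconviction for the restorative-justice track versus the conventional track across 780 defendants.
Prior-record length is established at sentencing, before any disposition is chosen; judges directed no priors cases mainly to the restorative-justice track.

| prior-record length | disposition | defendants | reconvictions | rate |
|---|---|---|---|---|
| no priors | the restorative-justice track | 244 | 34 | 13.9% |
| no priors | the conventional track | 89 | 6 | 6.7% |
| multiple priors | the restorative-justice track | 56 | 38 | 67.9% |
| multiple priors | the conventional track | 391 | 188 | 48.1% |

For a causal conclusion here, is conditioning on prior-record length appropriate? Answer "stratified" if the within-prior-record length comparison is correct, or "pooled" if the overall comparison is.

The prior-record length-specific comparison favours the conventional track throughout, but the pooled figures favour the restorative-justice track. The question is whether to condition on prior-record length.
Since prior-record length is a pre-existing factor (not a product of the disposition) and it affects the outcome on its own, it is a confounder. The stratified rates, not the pooled rate, identify the causal effect.
Within each level — no priors: 13.9% vs 6.7%; multiple priors: 67.9% vs 48.1% — the conventional track is lower every time.

stratified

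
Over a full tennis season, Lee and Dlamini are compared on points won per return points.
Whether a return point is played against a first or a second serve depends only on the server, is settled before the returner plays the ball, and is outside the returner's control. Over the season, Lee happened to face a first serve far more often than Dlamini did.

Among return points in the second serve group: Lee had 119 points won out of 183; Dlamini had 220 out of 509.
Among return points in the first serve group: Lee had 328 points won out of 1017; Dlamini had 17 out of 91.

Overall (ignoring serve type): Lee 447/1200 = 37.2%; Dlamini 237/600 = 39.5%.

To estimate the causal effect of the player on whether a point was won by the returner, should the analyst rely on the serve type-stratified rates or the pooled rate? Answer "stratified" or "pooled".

Within every serve type level Lee has the higher rate, yet pooled Dlamini does — Simpson's reversal.
Serve type is set before the player has any effect — it is not caused by the player — and it independently drives the outcome. That makes it a confounder, so the causal comparison is within serve type levels.
Within each level — second serve: 65.0% vs 43.2%; first serve: 32.3% vs 18.7% — Lee is higher every time.

stratified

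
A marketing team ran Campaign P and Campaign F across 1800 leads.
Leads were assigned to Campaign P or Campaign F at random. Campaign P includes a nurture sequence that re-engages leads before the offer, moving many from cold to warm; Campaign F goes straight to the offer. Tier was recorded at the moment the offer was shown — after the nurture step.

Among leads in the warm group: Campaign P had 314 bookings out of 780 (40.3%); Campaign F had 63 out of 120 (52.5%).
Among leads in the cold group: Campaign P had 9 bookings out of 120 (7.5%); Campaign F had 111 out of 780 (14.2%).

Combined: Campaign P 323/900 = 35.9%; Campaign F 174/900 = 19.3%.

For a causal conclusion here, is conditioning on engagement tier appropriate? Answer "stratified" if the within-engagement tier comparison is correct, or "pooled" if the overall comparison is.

pooled

Engagement tier lies on the pathway campaign → engagement tier → outcome, so adjusting for it blocks the indirect effect. For the total causal effect of campaign, use the unadjusted pooled rates.
Pooled: Campaign P 35.9% vs Campaign F 19.3%; Campaign P is higher overall.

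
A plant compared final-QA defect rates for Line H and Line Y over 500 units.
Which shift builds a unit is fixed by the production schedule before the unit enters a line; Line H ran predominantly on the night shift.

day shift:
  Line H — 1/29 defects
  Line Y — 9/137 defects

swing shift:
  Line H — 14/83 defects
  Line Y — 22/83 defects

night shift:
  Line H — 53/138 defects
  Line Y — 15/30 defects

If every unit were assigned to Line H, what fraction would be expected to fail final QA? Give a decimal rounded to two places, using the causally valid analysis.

Shift is set before the line has any effect — it is not caused by the line — and it independently drives the outcome. That makes it a confounder, so the causal comparison is within shift levels.
Standardising Line H to the population shift mix: 0.332·1/29 + 0.332·14/83 + 0.336·53/138 = 0.196.

0.20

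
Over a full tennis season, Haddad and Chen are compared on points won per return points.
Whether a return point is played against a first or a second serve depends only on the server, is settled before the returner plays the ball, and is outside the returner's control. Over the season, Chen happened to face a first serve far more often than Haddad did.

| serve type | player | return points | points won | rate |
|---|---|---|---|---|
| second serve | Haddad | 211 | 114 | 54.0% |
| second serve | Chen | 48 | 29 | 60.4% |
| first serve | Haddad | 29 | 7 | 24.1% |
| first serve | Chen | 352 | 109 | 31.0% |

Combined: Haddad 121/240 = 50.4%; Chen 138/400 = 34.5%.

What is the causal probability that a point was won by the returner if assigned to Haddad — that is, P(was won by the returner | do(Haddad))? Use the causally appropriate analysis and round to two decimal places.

Serve type differs across players for reasons unrelated to any effect of the player itself, and it separately predicts the outcome — a classic confounder. We must compare within serve type levels.
Standardising Haddad to the population serve type mix: 0.405·114/211 + 0.595·7/29 = 0.362.

0.36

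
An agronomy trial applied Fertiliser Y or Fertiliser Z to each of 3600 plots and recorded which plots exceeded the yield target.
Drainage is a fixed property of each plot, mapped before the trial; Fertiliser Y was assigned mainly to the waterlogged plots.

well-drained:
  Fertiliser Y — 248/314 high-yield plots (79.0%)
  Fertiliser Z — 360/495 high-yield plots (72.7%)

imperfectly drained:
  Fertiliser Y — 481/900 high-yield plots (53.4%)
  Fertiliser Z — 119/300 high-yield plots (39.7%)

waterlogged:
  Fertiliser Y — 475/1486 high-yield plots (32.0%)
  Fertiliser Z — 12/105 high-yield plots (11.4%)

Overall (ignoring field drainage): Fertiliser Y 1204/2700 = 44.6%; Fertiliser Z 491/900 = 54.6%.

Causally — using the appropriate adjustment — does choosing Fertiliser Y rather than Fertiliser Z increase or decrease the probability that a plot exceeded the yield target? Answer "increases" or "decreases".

increases

The stratified and pooled comparisons disagree (Fertiliser Y wins within each field drainage; Fertiliser Z wins overall), so the answer turns on the causal role of field drainage.
Here field drainage is a common cause — it drives both which fertiliser a case falls under and the outcome. The crude comparison mixes populations; the stratum-specific rates are the causally relevant ones.
Within each level — well-drained: 79.0% vs 72.7%; imperfectly drained: 53.4% vs 39.7%; waterlogged: 32.0% vs 11.4% — Fertiliser Y is higher every time.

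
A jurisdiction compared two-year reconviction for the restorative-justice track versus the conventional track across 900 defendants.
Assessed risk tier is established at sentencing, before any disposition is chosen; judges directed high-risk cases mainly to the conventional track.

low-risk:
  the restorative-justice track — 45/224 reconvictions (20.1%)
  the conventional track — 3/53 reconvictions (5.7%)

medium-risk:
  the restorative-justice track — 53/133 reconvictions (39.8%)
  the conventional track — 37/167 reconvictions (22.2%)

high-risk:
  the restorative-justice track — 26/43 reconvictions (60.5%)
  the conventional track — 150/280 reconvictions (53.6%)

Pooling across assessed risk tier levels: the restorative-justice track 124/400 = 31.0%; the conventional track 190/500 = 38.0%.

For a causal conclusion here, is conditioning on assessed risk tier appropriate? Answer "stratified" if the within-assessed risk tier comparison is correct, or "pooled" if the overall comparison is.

Assessed risk tier satisfies the back-door criterion: it is not a descendant of the disposition, and it blocks the spurious path from disposition to outcome. Adjusting for it (i.e., using the within-assessed risk tier rates) gives the causal effect.
Within each level — low-risk: 20.1% vs 5.7%; medium-risk: 39.8% vs 22.2%; high-risk: 60.5% vs 53.6% — the conventional track is lower every time.

stratified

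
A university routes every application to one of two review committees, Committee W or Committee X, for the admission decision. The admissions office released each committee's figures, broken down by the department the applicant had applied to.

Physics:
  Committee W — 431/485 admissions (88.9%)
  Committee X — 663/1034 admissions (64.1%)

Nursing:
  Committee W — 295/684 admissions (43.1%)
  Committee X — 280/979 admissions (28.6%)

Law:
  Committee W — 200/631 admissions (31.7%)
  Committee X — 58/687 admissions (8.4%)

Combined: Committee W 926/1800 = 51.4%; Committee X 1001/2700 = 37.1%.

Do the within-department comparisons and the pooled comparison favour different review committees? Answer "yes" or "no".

Within each department level (Physics 88.9% vs 64.1%; Nursing 43.1% vs 28.6%; Law 31.7% vs 8.4%), Committee W has the higher rate every time. Pooled: 51.4% vs 37.1% — Committee W has the higher rate overall. They agree.

no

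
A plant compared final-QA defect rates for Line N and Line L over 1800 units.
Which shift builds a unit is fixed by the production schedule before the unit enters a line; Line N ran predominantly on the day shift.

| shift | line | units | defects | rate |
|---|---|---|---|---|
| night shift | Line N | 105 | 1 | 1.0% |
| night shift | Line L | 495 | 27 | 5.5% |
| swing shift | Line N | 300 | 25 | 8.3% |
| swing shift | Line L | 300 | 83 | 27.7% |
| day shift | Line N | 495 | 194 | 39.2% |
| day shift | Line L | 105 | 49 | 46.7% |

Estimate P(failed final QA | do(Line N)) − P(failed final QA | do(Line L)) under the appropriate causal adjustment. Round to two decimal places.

Line N is lower inside every shift stratum but Line L is lower in aggregate. Whether to stratify depends on how shift relates to the line.
Shift differs across lines for reasons unrelated to any effect of the line itself, and it separately predicts the outcome — a classic confounder. We must compare within shift levels.
Adjusting over the population distribution of shift: 0.333·(0.010−0.055) + 0.333·(0.083−0.277) + 0.333·(0.392−0.467) = -0.104.

-0.10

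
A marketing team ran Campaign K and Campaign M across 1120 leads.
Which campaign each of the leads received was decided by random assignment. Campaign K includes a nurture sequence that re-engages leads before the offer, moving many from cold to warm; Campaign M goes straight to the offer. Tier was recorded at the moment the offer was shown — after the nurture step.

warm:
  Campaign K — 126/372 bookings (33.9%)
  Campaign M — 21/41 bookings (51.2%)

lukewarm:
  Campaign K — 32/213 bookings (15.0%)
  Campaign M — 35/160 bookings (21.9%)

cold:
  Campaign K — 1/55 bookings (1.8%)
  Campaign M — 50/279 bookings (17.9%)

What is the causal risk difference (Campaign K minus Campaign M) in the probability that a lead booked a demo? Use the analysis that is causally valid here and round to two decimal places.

Because the campaign influences engagement tier, engagement tier is a post-treatment mediator, not a confounder. Stratifying on it would bias the estimate; the causal effect is the crude pooled difference.
The causal difference is the pooled difference: 0.248 − 0.221 = +0.028.

+0.03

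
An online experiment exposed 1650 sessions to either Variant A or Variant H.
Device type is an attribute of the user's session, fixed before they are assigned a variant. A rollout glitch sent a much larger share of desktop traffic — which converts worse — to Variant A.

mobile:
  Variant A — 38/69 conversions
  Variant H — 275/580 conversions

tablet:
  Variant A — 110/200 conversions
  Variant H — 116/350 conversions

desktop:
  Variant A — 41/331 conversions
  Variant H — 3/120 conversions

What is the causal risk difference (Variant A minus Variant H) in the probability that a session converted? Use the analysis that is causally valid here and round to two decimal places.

+0.13

Within every device type level Variant A has the higher rate, yet pooled Variant H does — Simpson's reversal.
Here device type is a common cause — it drives both which variant a case falls under and the outcome. The crude comparison mixes populations; the stratum-specific rates are the causally relevant ones.
Adjusting over the population distribution of device type: 0.393·(0.551−0.474) + 0.333·(0.550−0.331) + 0.273·(0.124−0.025) = +0.130.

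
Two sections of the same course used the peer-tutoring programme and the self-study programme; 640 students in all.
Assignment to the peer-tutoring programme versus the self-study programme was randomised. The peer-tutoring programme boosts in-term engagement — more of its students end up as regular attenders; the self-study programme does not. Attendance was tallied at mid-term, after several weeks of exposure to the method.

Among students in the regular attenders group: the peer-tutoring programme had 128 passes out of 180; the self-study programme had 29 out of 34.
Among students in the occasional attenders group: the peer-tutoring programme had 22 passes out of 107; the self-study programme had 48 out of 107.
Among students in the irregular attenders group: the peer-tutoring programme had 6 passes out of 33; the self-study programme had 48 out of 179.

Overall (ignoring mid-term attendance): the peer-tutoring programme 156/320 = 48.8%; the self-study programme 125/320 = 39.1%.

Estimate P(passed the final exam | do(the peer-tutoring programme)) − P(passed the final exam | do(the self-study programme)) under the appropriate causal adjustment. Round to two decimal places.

Because the teaching method influences mid-term attendance, mid-term attendance is a post-treatment mediator, not a confounder. Stratifying on it would bias the estimate; the causal effect is the crude pooled difference.
The causal difference is the pooled difference: 0.487 − 0.391 = +0.097.

+0.10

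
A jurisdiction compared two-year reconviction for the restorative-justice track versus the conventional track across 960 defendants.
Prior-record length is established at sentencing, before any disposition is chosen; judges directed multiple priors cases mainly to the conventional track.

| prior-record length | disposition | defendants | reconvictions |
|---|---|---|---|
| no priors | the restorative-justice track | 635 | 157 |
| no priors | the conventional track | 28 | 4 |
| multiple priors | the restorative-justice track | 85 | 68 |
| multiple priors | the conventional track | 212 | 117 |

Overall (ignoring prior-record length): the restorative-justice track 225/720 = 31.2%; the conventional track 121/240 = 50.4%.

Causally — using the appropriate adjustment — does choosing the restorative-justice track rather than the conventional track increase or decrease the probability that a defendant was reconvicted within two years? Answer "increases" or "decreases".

increases

The imbalance in prior-record length arose from how defendants were allocated, not from anything the disposition did; and prior-record length independently affects the outcome. The pooled gap is confounded — condition on prior-record length.
Within each level — no priors: 24.7% vs 14.3%; multiple priors: 80.0% vs 55.2% — the conventional track is lower every time.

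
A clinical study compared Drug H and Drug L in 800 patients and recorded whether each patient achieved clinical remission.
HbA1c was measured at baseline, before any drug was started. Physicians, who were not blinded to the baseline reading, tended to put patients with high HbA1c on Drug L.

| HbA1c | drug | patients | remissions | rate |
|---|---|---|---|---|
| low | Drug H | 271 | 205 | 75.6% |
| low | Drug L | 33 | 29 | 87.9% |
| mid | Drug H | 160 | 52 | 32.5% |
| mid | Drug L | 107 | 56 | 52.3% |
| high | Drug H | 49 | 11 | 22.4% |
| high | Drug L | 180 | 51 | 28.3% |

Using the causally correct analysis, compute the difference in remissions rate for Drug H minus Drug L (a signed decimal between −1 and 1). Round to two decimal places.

Drug L is higher inside every HbA1c stratum but Drug H is higher in aggregate. Whether to stratify depends on how HbA1c relates to the drug.
Since HbA1c is a pre-existing factor (not a product of the drug) and it affects the outcome on its own, it is a confounder. The stratified rates, not the pooled rate, identify the causal effect.
Adjusting over the population distribution of HbA1c: 0.380·(0.756−0.879) + 0.334·(0.325−0.523) + 0.286·(0.224−0.283) = -0.130.

-0.13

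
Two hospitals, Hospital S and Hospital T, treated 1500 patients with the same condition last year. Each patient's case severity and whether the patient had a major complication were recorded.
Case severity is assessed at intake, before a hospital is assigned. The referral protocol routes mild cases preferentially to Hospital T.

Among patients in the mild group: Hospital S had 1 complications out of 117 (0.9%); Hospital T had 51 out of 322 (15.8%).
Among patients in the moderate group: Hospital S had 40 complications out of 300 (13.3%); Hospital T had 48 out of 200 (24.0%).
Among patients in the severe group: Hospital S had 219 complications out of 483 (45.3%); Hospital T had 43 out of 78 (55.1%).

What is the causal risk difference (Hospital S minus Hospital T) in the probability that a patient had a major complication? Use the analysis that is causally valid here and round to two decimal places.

-0.12

Within every case severity level Hospital S has the lower rate, yet pooled Hospital T does — Simpson's reversal.
Nothing the hospital does changes case severity; the imbalance is an allocation artefact. With case severity also predicting the outcome, the pooled figure is confounded, and the within-stratum comparison is the causal one.
Adjusting over the population distribution of case severity: 0.293·(0.009−0.158) + 0.333·(0.133−0.240) + 0.374·(0.453−0.551) = -0.116.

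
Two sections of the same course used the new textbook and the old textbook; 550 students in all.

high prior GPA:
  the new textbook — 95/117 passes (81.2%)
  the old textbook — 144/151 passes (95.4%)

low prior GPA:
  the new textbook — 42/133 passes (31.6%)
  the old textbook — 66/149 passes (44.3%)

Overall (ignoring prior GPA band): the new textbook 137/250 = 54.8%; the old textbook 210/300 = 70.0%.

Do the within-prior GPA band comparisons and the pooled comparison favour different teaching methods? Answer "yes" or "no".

no

Within each prior GPA band level (high prior GPA 81.2% vs 95.4%; low prior GPA 31.6% vs 44.3%), the old textbook has the higher rate every time. Pooled: 54.8% vs 70.0% — the old textbook has the higher rate overall. They agree.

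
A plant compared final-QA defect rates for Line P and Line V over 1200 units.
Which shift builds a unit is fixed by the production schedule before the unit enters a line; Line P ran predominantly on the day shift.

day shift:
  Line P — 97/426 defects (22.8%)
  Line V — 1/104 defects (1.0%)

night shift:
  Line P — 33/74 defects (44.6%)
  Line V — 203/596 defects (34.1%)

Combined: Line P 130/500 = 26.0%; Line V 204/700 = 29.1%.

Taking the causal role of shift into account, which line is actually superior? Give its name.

The shift-specific comparison favours Line V throughout, but the pooled figures favour Line P. The question is whether to condition on shift.
Shift satisfies the back-door criterion: it is not a descendant of the line, and it blocks the spurious path from line to outcome. Adjusting for it (i.e., using the within-shift rates) gives the causal effect.
Within each level — day shift: 22.8% vs 1.0%; night shift: 44.6% vs 34.1% — Line V is lower every time.

Line V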